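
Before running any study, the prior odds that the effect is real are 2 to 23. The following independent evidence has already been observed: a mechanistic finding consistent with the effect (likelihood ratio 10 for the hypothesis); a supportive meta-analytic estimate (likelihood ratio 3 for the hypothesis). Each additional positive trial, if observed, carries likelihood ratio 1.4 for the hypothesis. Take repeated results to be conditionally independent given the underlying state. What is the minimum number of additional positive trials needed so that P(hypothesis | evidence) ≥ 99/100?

11

Prior odds = 2/23.
Combined Bayes factor of the evidence already in hand = 10 × 3 = 30.
Odds after that evidence = (2/23) × 30 = 60/23.
Target odds = 0.99/0.01 = 99.
Need 1.4ⁿ ≥ 99 ÷ (60/23) = 37.95.
1.4¹⁰ = 282475249/9765625 falls short of 37.95 but 1.4¹¹ ≈40.4957 reaches it, so n = 11.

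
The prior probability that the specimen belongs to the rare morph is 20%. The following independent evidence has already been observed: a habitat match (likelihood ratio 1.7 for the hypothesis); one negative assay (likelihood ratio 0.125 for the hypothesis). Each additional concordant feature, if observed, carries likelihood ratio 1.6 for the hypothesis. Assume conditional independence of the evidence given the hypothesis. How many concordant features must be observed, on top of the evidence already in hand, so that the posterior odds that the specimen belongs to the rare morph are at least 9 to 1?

11

Prior odds = 0.2/0.8 = 0.25.
Combined Bayes factor of the evidence already in hand = 1.7 × 0.125 = 0.2125.
Odds after that evidence = 0.25 × 0.2125 = 0.053125.
Target odds = 9.
Need 1.6ⁿ ≥ 9 ÷ 0.053125 = 2880/17.
1.6¹⁰ ≈109.951 falls short of 2880/17 but 1.6¹¹ ≈175.922 reaches it, so n = 11.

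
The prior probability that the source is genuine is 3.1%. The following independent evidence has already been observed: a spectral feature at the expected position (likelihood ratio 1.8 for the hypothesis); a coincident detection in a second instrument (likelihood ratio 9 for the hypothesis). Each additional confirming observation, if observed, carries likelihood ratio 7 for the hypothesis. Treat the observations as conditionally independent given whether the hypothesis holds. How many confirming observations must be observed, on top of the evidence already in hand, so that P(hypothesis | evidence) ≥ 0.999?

Prior odds = 0.031/0.969 = 31/969.
Combined Bayes factor of the evidence already in hand = 1.8 × 9 = 16.2.
Odds after that evidence = (31/969) × 16.2 = 837/1615.
Target odds = 0.999/0.001 = 999.
Need 7ⁿ ≥ 999 ÷ (837/1615) = 59755/31.
7³ = 343 falls short of 59755/31 but 7⁴ = 2401 reaches it, so n = 4.

4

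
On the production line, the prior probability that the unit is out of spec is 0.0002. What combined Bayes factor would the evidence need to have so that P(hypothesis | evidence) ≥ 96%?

119976

Prior odds = 0.0002/0.9998 = 1/4999.
Target odds = 0.96/0.04 = 24.
Required Bayes factor = 24 ÷ (1/4999) = 119976.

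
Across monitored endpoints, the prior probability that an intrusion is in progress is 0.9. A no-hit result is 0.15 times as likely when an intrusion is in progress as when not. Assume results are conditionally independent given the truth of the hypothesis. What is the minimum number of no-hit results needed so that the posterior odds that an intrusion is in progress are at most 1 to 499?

5

Prior odds = 0.9/0.1 = 9.
Likelihood ratio per no-hit result = 0.15.
Target odds = 1/499.
Need 9 × 0.15ⁿ ≤ 1/499, i.e. 0.15ⁿ ≤ 1/4491.
0.15⁴ = 81/160000 is still above 1/4491 but 0.15⁵ = 243/3200000 is at or below it, so n = 5.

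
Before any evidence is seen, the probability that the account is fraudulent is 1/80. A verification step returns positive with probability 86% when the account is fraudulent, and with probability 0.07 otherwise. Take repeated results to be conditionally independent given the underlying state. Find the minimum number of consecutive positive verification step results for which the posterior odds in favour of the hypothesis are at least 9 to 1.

Prior odds: 0.0125 ÷ 0.9875 = 1/79.
Likelihood ratio of a positive result = 0.86/0.07 = 86/7.
Target odds = 9.
Need (1/79) × (86/7)ⁿ ≥ 9, i.e. (86/7)ⁿ ≥ 711.
(86/7)² = 7396/49 falls short of 711 but (86/7)³ = 636056/343 reaches it, so n = 3.

3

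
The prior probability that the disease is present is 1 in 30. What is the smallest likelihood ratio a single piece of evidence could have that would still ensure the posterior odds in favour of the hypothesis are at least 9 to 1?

261

Prior odds = (1/30)/(29/30) = 1/29.
Target odds = 9.
Required Bayes factor = 9 ÷ (1/29) = 261.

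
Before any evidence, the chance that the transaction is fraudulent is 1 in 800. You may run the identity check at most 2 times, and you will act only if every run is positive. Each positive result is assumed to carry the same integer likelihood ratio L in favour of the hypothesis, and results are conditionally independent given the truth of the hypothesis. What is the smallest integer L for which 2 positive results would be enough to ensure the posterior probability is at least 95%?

Prior odds = 0.00125/0.99875 = 1/799.
Target odds = 0.95/0.05 = 19.
Need L² ≥ 19 ÷ (1/799) = 15181.
123² = 15129 < 15181 ≤ 15376 = 124², so L = 124.

124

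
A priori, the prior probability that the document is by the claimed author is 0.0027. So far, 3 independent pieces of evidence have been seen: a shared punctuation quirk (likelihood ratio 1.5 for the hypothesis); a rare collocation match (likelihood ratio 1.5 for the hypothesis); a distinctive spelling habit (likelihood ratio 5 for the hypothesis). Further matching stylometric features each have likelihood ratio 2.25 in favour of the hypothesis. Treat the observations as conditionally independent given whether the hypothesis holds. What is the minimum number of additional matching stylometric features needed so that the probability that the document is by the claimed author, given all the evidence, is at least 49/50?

Prior odds = 0.0027/0.9973 = 27/9973.
Combined Bayes factor of the evidence already in hand = 1.5 × 1.5 × 5 = 11.25.
Odds after that evidence = (27/9973) × 11.25 = 1215/39892.
Target odds = 0.98/0.02 = 49.
Need 2.25ⁿ ≥ 49 ÷ (1215/39892) = 1954708/1215.
2.25⁹ = 387420489/262144 falls short of 1954708/1215 but 2.25¹⁰ ≈3325.26 reaches it, so n = 10.

10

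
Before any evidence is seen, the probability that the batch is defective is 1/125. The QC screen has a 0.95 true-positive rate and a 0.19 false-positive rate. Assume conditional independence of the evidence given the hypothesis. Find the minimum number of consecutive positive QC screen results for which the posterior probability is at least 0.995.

Prior odds: 0.008 ÷ 0.992 = 1/124.
Likelihood ratio of a positive result = 0.95/0.19 = 5.
Target posterior odds = 0.995/0.005 = 199.
Require 5ⁿ ≥ 199 ÷ (1/124) = 24676.
5⁶ = 15625 falls short of 24676 but 5⁷ = 78125 reaches it, so n = 7.

7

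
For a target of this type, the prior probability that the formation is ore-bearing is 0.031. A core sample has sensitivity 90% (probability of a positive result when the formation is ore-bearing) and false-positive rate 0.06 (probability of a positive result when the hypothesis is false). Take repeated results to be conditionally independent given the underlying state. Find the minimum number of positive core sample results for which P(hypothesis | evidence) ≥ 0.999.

4

Prior odds = 0.031/0.969 = 31/969.
Likelihood ratio of a positive result = 0.9/0.06 = 15.
Target odds: 0.999 ÷ 0.001 = 999.
Need (31/969) × 15ⁿ ≥ 999, i.e. 15ⁿ ≥ 968031/31.
15³ = 3375 falls short of 968031/31 but 15⁴ = 50625 reaches it, so n = 4.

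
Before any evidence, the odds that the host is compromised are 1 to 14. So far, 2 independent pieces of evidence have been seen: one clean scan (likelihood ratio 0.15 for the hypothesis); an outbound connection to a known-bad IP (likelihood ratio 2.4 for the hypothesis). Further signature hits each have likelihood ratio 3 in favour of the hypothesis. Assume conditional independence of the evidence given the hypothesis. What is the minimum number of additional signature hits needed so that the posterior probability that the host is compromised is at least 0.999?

Prior odds = 1/14.
Combined Bayes factor of the evidence already in hand = 0.15 × 2.4 = 0.36.
Odds after that evidence = (1/14) × 0.36 = 9/350.
Target odds = 0.999/0.001 = 999.
Need 3ⁿ ≥ 999 ÷ (9/350) = 38850.
3⁹ = 19683 falls short of 38850 but 3¹⁰ = 59049 reaches it, so n = 10.

10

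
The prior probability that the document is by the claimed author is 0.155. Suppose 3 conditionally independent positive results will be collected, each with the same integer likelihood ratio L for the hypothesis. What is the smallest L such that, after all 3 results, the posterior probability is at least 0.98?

7

Prior odds = 0.155/0.845 = 31/169.
Target odds = 0.98/0.02 = 49.
Need L³ ≥ 49 ÷ (31/169) = 8281/31.
6³ = 216 < 8281/31 ≤ 343 = 7³, so L = 7.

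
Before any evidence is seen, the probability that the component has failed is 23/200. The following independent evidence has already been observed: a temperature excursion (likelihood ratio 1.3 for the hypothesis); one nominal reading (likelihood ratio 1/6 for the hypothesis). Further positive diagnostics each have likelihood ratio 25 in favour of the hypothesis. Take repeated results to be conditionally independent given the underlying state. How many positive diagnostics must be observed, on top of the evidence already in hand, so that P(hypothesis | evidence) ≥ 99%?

Prior odds = 0.115/0.885 = 23/177.
Combined Bayes factor of the evidence already in hand = 1.3 × (1/6) = 13/60.
Odds after that evidence = (23/177) × 13/60 = 299/10620.
Target odds = 0.99/0.01 = 99.
Need 25ⁿ ≥ 99 ÷ (299/10620) = 1051380/299.
25² = 625 falls short of 1051380/299 but 25³ = 15625 reaches it, so n = 3.

3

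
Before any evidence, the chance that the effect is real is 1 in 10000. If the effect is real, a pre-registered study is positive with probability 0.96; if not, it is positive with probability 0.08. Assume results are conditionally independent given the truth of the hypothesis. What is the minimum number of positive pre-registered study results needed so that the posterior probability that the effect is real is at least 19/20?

5

Prior odds: 0.0001 ÷ 0.9999 = 1/9999.
Likelihood ratio of a positive = 0.96/0.08 = 12.
Target odds: 0.95 ÷ 0.05 = 19.
Need (1/9999) × 12ⁿ ≥ 19, i.e. 12ⁿ ≥ 189981.
12⁴ = 20736 falls short of 189981 but 12⁵ = 248832 reaches it, so n = 5.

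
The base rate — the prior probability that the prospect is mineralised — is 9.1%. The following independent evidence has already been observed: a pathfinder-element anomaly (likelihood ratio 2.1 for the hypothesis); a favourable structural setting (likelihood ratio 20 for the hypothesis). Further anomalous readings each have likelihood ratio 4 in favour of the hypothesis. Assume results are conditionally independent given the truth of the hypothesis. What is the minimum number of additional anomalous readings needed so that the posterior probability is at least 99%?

Prior odds = 0.091/0.909 = 91/909.
Combined Bayes factor of the evidence already in hand = 2.1 × 20 = 42.
Odds after that evidence = (91/909) × 42 = 1274/303.
Target odds = 0.99/0.01 = 99.
Need 4ⁿ ≥ 99 ÷ (1274/303) = 29997/1274.
4² = 16 falls short of 29997/1274 but 4³ = 64 reaches it, so n = 3.

3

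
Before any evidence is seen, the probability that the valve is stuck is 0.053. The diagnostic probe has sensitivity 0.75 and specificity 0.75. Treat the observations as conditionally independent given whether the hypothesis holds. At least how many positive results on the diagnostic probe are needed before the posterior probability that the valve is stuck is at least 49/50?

7

Prior odds = 0.053/0.947 = 53/947.
False-positive rate = 1 − 0.75 = 0.25; likelihood ratio of a positive = 0.75/0.25 = 3.
Target posterior odds = 0.98/0.02 = 49.
Need (53/947) × 3ⁿ ≥ 49, i.e. 3ⁿ ≥ 46403/53.
3⁶ = 729 falls short of 46403/53 but 3⁷ = 2187 reaches it, so n = 7.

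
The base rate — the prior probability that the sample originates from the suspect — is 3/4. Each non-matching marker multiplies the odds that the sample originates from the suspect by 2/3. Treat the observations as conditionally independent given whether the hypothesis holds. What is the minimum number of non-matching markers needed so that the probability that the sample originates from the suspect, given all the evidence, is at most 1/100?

15

Prior odds: 0.75 ÷ 0.25 = 3.
Likelihood ratio per non-matching marker = 2/3.
Target posterior odds = 0.01/0.99 = 1/99.
Need 3 × (2/3)ⁿ ≤ 1/99, i.e. (2/3)ⁿ ≤ 1/297.
(2/3)¹⁴ = 16384/4782969 is still above 1/297 but (2/3)¹⁵ = 32768/14348907 is at or below it, so n = 15.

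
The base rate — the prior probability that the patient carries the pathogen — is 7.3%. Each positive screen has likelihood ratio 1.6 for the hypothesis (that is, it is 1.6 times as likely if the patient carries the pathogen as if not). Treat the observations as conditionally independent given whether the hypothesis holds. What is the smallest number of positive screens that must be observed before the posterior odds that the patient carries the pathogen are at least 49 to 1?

14

Prior odds = 0.073/0.927 = 73/927.
Likelihood ratio per positive screen = 1.6.
Target odds = 49.
Need (73/927) × 1.6ⁿ ≥ 49, i.e. 1.6ⁿ ≥ 45423/73.
1.6¹³ ≈450.36 falls short of 45423/73 but 1.6¹⁴ ≈720.576 reaches it, so n = 14.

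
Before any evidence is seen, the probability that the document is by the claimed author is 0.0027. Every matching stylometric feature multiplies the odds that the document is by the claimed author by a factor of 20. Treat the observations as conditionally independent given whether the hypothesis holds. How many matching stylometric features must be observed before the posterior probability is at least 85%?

Prior odds = 0.0027/0.9973 = 27/9973.
Likelihood ratio per matching stylometric feature = 20.
Target odds: 0.85 ÷ 0.15 = 17/3.
Require 20ⁿ ≥ 17/3 ÷ (27/9973) = 169541/81.
20² = 400 falls short of 169541/81 but 20³ = 8000 reaches it, so n = 3.

3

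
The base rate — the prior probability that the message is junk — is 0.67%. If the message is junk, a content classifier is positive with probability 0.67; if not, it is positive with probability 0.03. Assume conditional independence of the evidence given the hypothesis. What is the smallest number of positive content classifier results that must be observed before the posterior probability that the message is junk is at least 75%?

Prior odds: 0.0067 ÷ 0.9933 = 67/9933.
Likelihood ratio of a positive = 0.67/0.03 = 67/3.
Target odds: 0.75 ÷ 0.25 = 3.
Need (67/9933) × (67/3)ⁿ ≥ 3, i.e. (67/3)ⁿ ≥ 29799/67.
(67/3)¹ = 67/3 falls short of 29799/67 but (67/3)² = 4489/9 reaches it, so n = 2.

2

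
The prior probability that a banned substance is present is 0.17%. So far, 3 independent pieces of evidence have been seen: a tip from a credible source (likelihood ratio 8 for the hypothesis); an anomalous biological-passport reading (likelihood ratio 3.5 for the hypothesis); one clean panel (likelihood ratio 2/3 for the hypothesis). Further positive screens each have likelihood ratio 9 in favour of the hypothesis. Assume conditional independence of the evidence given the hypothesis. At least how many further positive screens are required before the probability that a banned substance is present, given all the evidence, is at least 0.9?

3

Prior odds = 0.0017/0.9983 = 17/9983.
Combined Bayes factor of the evidence already in hand = 8 × 3.5 × (2/3) = 56/3.
Odds after that evidence = (17/9983) × 56/3 = 952/29949.
Target odds = 0.9/0.1 = 9.
Need 9ⁿ ≥ 9 ÷ (952/29949) = 269541/952.
9² = 81 falls short of 269541/952 but 9³ = 729 reaches it, so n = 3.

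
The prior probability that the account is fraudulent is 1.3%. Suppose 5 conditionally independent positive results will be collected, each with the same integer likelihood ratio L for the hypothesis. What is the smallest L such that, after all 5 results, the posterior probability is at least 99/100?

6

Prior odds = 0.013/0.987 = 13/987.
Target odds = 0.99/0.01 = 99.
Need L⁵ ≥ 99 ÷ (13/987) = 97713/13.
5⁵ = 3125 < 97713/13 ≤ 7776 = 6⁵, so L = 6.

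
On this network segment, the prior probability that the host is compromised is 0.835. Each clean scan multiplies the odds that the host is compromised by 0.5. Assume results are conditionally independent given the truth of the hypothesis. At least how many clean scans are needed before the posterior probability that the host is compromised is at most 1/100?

9

Prior odds = 0.835/0.165 = 167/33.
Likelihood ratio per clean scan = 0.5.
Target odds: 0.01 ÷ 0.99 = 1/99.
Need (167/33) × 0.5ⁿ ≤ 1/99, i.e. 0.5ⁿ ≤ 1/501.
0.5⁸ = 0.00390625 is still above 1/501 but 0.5⁹ = 0.001953125 is at or below it, so n = 9.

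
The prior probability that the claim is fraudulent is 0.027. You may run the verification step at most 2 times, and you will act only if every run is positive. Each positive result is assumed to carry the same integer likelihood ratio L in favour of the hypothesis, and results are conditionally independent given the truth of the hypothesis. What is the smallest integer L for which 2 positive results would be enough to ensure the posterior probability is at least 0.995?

Prior odds = 0.027/0.973 = 27/973.
Target odds = 0.995/0.005 = 199.
Need L² ≥ 199 ÷ (27/973) = 193627/27.
84² = 7056 < 193627/27 ≤ 7225 = 85², so L = 85.

85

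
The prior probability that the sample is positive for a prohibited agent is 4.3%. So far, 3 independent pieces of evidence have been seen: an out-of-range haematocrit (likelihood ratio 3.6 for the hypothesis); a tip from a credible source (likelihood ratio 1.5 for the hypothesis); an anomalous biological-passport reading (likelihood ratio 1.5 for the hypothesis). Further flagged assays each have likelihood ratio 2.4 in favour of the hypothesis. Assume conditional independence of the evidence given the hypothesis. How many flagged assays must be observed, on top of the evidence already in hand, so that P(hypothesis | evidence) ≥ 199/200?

Prior odds = 0.043/0.957 = 43/957.
Combined Bayes factor of the evidence already in hand = 3.6 × 1.5 × 1.5 = 8.1.
Odds after that evidence = (43/957) × 8.1 = 1161/3190.
Target odds = 0.995/0.005 = 199.
Need 2.4ⁿ ≥ 199 ÷ (1161/3190) = 634810/1161.
2.4⁷ = 35831808/78125 falls short of 634810/1161 but 2.4⁸ = 429981696/390625 reaches it, so n = 8.

8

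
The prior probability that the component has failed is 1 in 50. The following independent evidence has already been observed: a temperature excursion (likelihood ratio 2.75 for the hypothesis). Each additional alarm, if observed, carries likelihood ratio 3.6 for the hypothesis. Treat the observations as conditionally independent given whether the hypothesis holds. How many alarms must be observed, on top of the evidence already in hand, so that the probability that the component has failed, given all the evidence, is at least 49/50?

Prior odds = 0.02/0.98 = 1/49.
Bayes factor of the evidence already in hand = 2.75.
Odds after that evidence = (1/49) × 2.75 = 11/196.
Target odds = 0.98/0.02 = 49.
Need 3.6ⁿ ≥ 49 ÷ (11/196) = 9604/11.
3.6⁵ = 604.66176 falls short of 9604/11 but 3.6⁶ = 34012224/15625 reaches it, so n = 6.

6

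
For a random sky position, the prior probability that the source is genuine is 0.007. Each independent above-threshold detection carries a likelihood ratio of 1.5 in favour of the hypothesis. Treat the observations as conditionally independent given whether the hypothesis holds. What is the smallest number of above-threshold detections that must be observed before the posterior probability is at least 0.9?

18

Prior odds: 0.007 ÷ 0.993 = 7/993.
Likelihood ratio per above-threshold detection = 1.5.
Target odds: 0.9 ÷ 0.1 = 9.
Require 1.5ⁿ ≥ 9 ÷ (7/993) = 8937/7.
1.5¹⁷ = 129140163/131072 falls short of 8937/7 but 1.5¹⁸ = 387420489/262144 reaches it, so n = 18.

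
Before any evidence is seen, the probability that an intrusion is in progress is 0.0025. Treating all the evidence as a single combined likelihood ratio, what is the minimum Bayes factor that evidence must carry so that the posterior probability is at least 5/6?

Prior odds = 0.0025/0.9975 = 1/399.
Target odds = (5/6)/(1/6) = 5.
Required Bayes factor = 5 ÷ (1/399) = 1995.

1995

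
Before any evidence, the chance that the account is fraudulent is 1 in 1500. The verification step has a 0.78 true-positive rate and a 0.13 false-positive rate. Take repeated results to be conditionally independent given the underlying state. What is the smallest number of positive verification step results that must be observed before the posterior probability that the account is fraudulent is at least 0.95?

Prior odds = (1/1500)/(1499/1500) = 1/1499.
Likelihood ratio of a positive result = 0.78/0.13 = 6.
Target posterior odds = 0.95/0.05 = 19.
Need (1/1499) × 6ⁿ ≥ 19, i.e. 6ⁿ ≥ 28481.
6⁵ = 7776 falls short of 28481 but 6⁶ = 46656 reaches it, so n = 6.

6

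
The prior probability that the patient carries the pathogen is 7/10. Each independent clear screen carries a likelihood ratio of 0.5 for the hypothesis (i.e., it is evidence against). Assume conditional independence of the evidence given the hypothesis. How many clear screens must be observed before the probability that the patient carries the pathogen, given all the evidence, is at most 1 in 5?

4

Prior odds: 0.7 ÷ 0.3 = 7/3.
Likelihood ratio per clear screen = 0.5.
Target posterior odds = 0.2/0.8 = 0.25.
Need (7/3) × 0.5ⁿ ≤ 0.25, i.e. 0.5ⁿ ≤ 3/28.
0.5³ = 0.125 is still above 3/28 but 0.5⁴ = 0.0625 is at or below it, so n = 4.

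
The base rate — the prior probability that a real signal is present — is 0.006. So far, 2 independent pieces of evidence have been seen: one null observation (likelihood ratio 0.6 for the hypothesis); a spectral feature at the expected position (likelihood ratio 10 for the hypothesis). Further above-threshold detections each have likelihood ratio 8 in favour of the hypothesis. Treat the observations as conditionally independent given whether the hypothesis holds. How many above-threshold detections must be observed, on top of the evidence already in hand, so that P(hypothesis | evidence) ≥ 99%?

Prior odds = 0.006/0.994 = 3/497.
Combined Bayes factor of the evidence already in hand = 0.6 × 10 = 6.
Odds after that evidence = (3/497) × 6 = 18/497.
Target odds = 0.99/0.01 = 99.
Need 8ⁿ ≥ 99 ÷ (18/497) = 2733.5.
8³ = 512 falls short of 2733.5 but 8⁴ = 4096 reaches it, so n = 4.

4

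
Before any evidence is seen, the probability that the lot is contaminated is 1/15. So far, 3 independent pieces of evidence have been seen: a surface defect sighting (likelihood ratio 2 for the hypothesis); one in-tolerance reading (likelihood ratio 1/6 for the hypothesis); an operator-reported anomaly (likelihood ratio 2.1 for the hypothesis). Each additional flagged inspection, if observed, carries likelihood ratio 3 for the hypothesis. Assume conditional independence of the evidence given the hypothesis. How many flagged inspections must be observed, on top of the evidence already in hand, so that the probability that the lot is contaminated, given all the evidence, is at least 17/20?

5

Prior odds = (1/15)/(14/15) = 1/14.
Combined Bayes factor of the evidence already in hand = 2 × (1/6) × 2.1 = 0.7.
Odds after that evidence = (1/14) × 0.7 = 0.05.
Target odds = 0.85/0.15 = 17/3.
Need 3ⁿ ≥ 17/3 ÷ 0.05 = 340/3.
3⁴ = 81 falls short of 340/3 but 3⁵ = 243 reaches it, so n = 5.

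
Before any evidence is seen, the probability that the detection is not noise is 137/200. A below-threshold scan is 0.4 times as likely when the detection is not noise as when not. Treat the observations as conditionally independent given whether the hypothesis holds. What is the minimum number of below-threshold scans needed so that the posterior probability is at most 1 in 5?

Prior odds: 0.685 ÷ 0.315 = 137/63.
Likelihood ratio per below-threshold scan = 0.4.
Target odds: 0.2 ÷ 0.8 = 0.25.
Require 0.4ⁿ ≤ 0.25 ÷ (137/63) = 63/548.
0.4² = 0.16 is still above 63/548 but 0.4³ = 0.064 is at or below it, so n = 3.

3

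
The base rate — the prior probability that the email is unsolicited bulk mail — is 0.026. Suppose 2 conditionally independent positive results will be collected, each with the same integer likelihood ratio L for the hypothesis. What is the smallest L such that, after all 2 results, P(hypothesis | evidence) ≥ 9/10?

Prior odds = 0.026/0.974 = 13/487.
Target odds = 0.9/0.1 = 9.
Need L² ≥ 9 ÷ (13/487) = 4383/13.
18² = 324 < 4383/13 ≤ 361 = 19², so L = 19.

19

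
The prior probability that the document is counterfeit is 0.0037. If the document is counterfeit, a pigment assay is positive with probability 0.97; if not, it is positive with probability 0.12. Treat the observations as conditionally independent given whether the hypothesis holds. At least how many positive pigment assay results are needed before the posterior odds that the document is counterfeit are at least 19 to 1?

5

Prior odds = 0.0037/0.9963 = 37/9963.
Likelihood ratio of a positive = 0.97/0.12 = 97/12.
Target odds = 19.
Need (37/9963) × (97/12)ⁿ ≥ 19, i.e. (97/12)ⁿ ≥ 189297/37.
(97/12)⁴ = 88529281/20736 falls short of 189297/37 but (97/12)⁵ ≈34510.6 reaches it, so n = 5.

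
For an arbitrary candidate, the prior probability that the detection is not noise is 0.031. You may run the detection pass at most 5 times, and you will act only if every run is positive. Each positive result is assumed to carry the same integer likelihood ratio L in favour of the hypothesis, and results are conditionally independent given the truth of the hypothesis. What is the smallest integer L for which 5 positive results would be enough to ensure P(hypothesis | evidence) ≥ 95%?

Prior odds = 0.031/0.969 = 31/969.
Target odds = 0.95/0.05 = 19.
Need L⁵ ≥ 19 ÷ (31/969) = 18411/31.
3⁵ = 243 < 18411/31 ≤ 1024 = 4⁵, so L = 4.

4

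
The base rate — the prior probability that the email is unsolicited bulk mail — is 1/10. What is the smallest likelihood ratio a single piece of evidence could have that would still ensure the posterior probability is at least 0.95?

Prior odds = 0.1/0.9 = 1/9.
Target odds = 0.95/0.05 = 19.
Required Bayes factor = 19 ÷ (1/9) = 171.

171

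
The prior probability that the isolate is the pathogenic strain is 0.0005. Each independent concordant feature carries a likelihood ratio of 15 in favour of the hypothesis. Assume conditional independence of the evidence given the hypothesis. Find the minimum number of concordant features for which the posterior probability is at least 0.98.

Prior odds: 0.0005 ÷ 0.9995 = 1/1999.
Likelihood ratio per concordant feature = 15.
Target posterior odds = 0.98/0.02 = 49.
Require 15ⁿ ≥ 49 ÷ (1/1999) = 97951.
15⁴ = 50625 falls short of 97951 but 15⁵ = 759375 reaches it, so n = 5.

5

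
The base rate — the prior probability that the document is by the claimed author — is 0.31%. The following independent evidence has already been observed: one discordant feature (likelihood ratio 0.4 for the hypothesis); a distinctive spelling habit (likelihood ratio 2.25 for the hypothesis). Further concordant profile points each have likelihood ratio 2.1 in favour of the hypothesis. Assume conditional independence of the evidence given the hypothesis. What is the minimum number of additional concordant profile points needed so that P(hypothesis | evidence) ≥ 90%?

Prior odds = 0.0031/0.9969 = 31/9969.
Combined Bayes factor of the evidence already in hand = 0.4 × 2.25 = 0.9.
Odds after that evidence = (31/9969) × 0.9 = 93/33230.
Target odds = 0.9/0.1 = 9.
Need 2.1ⁿ ≥ 9 ÷ (93/33230) = 99690/31.
2.1¹⁰ ≈1667.99 falls short of 99690/31 but 2.1¹¹ ≈3502.78 reaches it, so n = 11.

11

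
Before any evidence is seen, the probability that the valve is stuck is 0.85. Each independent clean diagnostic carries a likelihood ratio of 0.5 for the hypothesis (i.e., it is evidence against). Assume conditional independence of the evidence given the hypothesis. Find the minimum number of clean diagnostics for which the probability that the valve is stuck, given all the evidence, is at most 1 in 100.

10

Prior odds = 0.85/0.15 = 17/3.
Likelihood ratio per clean diagnostic = 0.5.
Target odds: 0.01 ÷ 0.99 = 1/99.
Require 0.5ⁿ ≤ 1/99 ÷ (17/3) = 1/561.
0.5⁹ = 0.001953125 is still above 1/561 but 0.5¹⁰ = 1/1024 is at or below it, so n = 10.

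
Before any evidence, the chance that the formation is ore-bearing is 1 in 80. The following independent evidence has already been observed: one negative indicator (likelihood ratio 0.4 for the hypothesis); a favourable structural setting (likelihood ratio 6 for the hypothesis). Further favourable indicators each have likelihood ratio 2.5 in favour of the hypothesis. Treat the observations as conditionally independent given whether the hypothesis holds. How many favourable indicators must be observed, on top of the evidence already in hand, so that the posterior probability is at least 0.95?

Prior odds = 0.0125/0.9875 = 1/79.
Combined Bayes factor of the evidence already in hand = 0.4 × 6 = 2.4.
Odds after that evidence = (1/79) × 2.4 = 12/395.
Target odds = 0.95/0.05 = 19.
Need 2.5ⁿ ≥ 19 ÷ (12/395) = 7505/12.
2.5⁷ = 610.3515625 falls short of 7505/12 but 2.5⁸ = 390625/256 reaches it, so n = 8.

8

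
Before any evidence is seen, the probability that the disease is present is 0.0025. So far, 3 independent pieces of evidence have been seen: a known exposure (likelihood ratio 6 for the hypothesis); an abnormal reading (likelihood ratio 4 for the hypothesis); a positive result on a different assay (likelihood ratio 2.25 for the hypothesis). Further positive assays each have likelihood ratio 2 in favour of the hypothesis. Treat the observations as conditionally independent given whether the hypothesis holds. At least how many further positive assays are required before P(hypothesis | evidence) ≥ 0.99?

Prior odds = 0.0025/0.9975 = 1/399.
Combined Bayes factor of the evidence already in hand = 6 × 4 × 2.25 = 54.
Odds after that evidence = (1/399) × 54 = 18/133.
Target odds = 0.99/0.01 = 99.
Need 2ⁿ ≥ 99 ÷ (18/133) = 731.5.
2⁹ = 512 falls short of 731.5 but 2¹⁰ = 1024 reaches it, so n = 10.

10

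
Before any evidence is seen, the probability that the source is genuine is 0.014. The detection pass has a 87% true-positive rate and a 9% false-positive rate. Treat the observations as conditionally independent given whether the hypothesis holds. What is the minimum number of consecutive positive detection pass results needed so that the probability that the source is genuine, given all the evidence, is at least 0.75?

3

Prior odds: 0.014 ÷ 0.986 = 7/493.
Likelihood ratio of a positive result = 0.87/0.09 = 29/3.
Target posterior odds = 0.75/0.25 = 3.
Require (29/3)ⁿ ≥ 3 ÷ (7/493) = 1479/7.
(29/3)² = 841/9 falls short of 1479/7 but (29/3)³ = 24389/27 reaches it, so n = 3.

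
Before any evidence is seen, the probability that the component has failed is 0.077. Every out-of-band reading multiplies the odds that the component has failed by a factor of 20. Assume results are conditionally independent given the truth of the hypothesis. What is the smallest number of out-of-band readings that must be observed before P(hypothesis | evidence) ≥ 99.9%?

4

Prior odds = 0.077/0.923 = 77/923.
Likelihood ratio per out-of-band reading = 20.
Target odds: 0.999 ÷ 0.001 = 999.
Need (77/923) × 20ⁿ ≥ 999, i.e. 20ⁿ ≥ 922077/77.
20³ = 8000 falls short of 922077/77 but 20⁴ = 160000 reaches it, so n = 4.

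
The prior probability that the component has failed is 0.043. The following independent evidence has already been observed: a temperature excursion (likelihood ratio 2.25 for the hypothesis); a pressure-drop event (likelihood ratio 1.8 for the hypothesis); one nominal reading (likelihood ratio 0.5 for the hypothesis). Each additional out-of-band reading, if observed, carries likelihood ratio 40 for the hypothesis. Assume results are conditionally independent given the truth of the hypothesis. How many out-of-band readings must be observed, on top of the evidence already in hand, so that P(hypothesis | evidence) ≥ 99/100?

Prior odds = 0.043/0.957 = 43/957.
Combined Bayes factor of the evidence already in hand = 2.25 × 1.8 × 0.5 = 2.025.
Odds after that evidence = (43/957) × 2.025 = 1161/12760.
Target odds = 0.99/0.01 = 99.
Need 40ⁿ ≥ 99 ÷ (1161/12760) = 140360/129.
40¹ = 40 falls short of 140360/129 but 40² = 1600 reaches it, so n = 2.

2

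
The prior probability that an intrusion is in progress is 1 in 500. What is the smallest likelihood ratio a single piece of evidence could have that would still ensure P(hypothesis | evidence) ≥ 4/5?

Prior odds = 0.002/0.998 = 1/499.
Target odds = 0.8/0.2 = 4.
Required Bayes factor = 4 ÷ (1/499) = 1996.

1996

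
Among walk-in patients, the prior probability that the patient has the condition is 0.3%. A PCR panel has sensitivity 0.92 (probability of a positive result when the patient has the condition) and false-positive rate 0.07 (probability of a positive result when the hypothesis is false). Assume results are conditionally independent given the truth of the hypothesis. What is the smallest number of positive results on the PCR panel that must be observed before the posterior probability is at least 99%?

Prior odds: 0.003 ÷ 0.997 = 3/997.
Likelihood ratio of a positive result = 0.92/0.07 = 92/7.
Target odds: 0.99 ÷ 0.01 = 99.
Need (3/997) × (92/7)ⁿ ≥ 99, i.e. (92/7)ⁿ ≥ 32901.
(92/7)⁴ = 71639296/2401 falls short of 32901 but (92/7)⁵ ≈392147 reaches it, so n = 5.

5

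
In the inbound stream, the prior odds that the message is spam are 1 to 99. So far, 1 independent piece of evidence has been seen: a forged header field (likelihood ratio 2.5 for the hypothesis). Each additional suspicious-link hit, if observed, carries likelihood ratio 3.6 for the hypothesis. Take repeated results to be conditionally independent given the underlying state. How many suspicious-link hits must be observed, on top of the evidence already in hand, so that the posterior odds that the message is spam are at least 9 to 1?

Prior odds = 1/99.
Bayes factor of the evidence already in hand = 2.5.
Odds after that evidence = (1/99) × 2.5 = 5/198.
Target odds = 9.
Need 3.6ⁿ ≥ 9 ÷ (5/198) = 356.4.
3.6⁴ = 167.9616 falls short of 356.4 but 3.6⁵ = 604.66176 reaches it, so n = 5.

5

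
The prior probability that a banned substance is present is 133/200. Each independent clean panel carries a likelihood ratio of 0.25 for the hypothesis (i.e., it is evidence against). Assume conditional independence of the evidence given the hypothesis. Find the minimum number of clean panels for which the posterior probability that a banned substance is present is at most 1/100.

4

Prior odds: 0.665 ÷ 0.335 = 133/67.
Likelihood ratio per clean panel = 0.25.
Target odds: 0.01 ÷ 0.99 = 1/99.
Need (133/67) × 0.25ⁿ ≤ 1/99, i.e. 0.25ⁿ ≤ 67/13167.
0.25³ = 0.015625 is still above 67/13167 but 0.25⁴ = 0.00390625 is at or below it, so n = 4.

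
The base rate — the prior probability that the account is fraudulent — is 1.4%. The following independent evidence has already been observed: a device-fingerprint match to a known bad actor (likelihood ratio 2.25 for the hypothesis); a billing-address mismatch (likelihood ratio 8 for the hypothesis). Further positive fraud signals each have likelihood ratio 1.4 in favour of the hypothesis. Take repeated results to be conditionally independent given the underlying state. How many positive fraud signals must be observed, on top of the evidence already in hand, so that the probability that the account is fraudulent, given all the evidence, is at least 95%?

Prior odds = 0.014/0.986 = 7/493.
Combined Bayes factor of the evidence already in hand = 2.25 × 8 = 18.
Odds after that evidence = (7/493) × 18 = 126/493.
Target odds = 0.95/0.05 = 19.
Need 1.4ⁿ ≥ 19 ÷ (126/493) = 9367/126.
1.4¹² ≈56.6939 falls short of 9367/126 but 1.4¹³ ≈79.3715 reaches it, so n = 13.

13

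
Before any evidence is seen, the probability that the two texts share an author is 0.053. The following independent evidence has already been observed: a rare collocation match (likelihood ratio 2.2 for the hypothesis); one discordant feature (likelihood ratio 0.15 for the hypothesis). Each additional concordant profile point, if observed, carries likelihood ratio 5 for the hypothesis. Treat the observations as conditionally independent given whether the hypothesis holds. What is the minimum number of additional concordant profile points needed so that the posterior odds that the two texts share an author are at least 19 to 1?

Prior odds = 0.053/0.947 = 53/947.
Combined Bayes factor of the evidence already in hand = 2.2 × 0.15 = 0.33.
Odds after that evidence = (53/947) × 0.33 = 1749/94700.
Target odds = 19.
Need 5ⁿ ≥ 19 ÷ (1749/94700) = 1799300/1749.
5⁴ = 625 falls short of 1799300/1749 but 5⁵ = 3125 reaches it, so n = 5.

5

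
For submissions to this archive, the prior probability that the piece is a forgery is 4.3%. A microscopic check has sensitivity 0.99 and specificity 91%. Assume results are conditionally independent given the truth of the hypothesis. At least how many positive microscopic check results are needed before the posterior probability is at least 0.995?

Prior odds: 0.043 ÷ 0.957 = 43/957.
False-positive rate = 1 − 0.91 = 0.09; likelihood ratio of a positive = 0.99/0.09 = 11.
Target posterior odds = 0.995/0.005 = 199.
Need (43/957) × 11ⁿ ≥ 199, i.e. 11ⁿ ≥ 190443/43.
11³ = 1331 falls short of 190443/43 but 11⁴ = 14641 reaches it, so n = 4.

4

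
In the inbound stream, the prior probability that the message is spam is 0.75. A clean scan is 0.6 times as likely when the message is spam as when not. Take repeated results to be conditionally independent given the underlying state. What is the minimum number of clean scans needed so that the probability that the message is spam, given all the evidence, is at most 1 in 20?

Prior odds: 0.75 ÷ 0.25 = 3.
Likelihood ratio per clean scan = 0.6.
Target posterior odds = 0.05/0.95 = 1/19.
Need 3 × 0.6ⁿ ≤ 1/19, i.e. 0.6ⁿ ≤ 1/57.
0.6⁷ = 2187/78125 is still above 1/57 but 0.6⁸ = 6561/390625 is at or below it, so n = 8.

8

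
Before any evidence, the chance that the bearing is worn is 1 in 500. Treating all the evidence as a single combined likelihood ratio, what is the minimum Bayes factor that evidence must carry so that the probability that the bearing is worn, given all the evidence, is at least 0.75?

1497

Prior odds = 0.002/0.998 = 1/499.
Target odds = 0.75/0.25 = 3.
Required Bayes factor = 3 ÷ (1/499) = 1497.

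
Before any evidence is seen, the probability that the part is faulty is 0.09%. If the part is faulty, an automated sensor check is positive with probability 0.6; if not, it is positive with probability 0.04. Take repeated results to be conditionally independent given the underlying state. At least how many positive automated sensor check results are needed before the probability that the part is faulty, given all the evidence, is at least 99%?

Prior odds: 0.0009 ÷ 0.9991 = 9/9991.
Likelihood ratio of a positive = 0.6/0.04 = 15.
Target posterior odds = 0.99/0.01 = 99.
Need (9/9991) × 15ⁿ ≥ 99, i.e. 15ⁿ ≥ 109901.
15⁴ = 50625 falls short of 109901 but 15⁵ = 759375 reaches it, so n = 5.

5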